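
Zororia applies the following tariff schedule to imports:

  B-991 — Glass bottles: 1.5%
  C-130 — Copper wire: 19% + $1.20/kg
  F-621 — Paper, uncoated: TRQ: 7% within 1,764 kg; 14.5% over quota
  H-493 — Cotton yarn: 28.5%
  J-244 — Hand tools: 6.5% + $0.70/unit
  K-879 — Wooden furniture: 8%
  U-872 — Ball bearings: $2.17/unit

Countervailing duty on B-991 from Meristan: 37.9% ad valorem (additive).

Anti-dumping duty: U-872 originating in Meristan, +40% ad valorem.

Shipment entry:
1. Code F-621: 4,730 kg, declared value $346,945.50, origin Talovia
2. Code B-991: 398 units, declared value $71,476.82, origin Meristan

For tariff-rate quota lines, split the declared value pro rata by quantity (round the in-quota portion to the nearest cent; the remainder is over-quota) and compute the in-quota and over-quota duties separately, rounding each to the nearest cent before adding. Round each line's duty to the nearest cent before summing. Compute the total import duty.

$68,764.76

Line 1 (F-621, Talovia, 4,730 kg, $346,945.50):
Code F-621 is under a tariff-rate quota (threshold 1,764 kg). In-quota: 1,764 kg at 7%; over-quota: 2,966 kg at 14.5%.
Pro-rata value split: in-quota = $346,945.50 × 1,764/4,730 = $129,389.40; over-quota = $346,945.50 − $129,389.40 = $217,556.10.
In-quota duty = $129,389.40 × 7% = $9,057.26. Over-quota duty = $217,556.10 × 14.5% = $31,545.63.
Line duty = $9,057.26 + $31,545.63 = $40,602.89.
Line 2 (B-991, Meristan, 398 units, $71,476.82):
Base rate for B-991 is 1.5%.
Additional duty on B-991 from Meristan: +37.9%. Applied ad valorem rate: 1.5% + 37.9% = 39.4%.
Duty = $71,476.82 × 39.4% = $28,161.87.
Total = $40,602.89 + $28,161.87 = $68,764.76.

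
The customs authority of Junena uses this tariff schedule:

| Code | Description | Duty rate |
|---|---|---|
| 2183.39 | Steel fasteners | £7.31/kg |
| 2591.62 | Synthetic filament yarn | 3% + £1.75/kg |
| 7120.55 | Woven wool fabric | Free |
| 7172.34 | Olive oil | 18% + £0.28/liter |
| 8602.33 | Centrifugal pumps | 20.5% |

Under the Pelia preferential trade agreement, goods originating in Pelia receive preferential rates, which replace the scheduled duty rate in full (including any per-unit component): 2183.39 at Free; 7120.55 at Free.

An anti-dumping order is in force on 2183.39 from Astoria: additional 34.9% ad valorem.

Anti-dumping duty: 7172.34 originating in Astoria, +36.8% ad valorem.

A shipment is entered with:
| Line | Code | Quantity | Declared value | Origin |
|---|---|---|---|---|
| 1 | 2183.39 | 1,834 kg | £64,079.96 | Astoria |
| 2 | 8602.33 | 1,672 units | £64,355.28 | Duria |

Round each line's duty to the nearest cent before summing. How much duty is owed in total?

Line 1 (2183.39, Astoria, 1,834 kg, £64,079.96):
Base rate for 2183.39 is £7.31/kg.
2183.39 has an FTA preferential rate, but origin Astoria is not Pelia; base rate stands.
Additional duty on 2183.39 from Astoria: +34.9% ad valorem. Applied ad valorem rate = 34.9%.
Duty = £64,079.96 × 34.9% + 1,834 × £7.31 = £35,770.45.
Line 2 (8602.33, Duria, 1,672 units, £64,355.28):
Base rate for 8602.33 is 20.5%.
Duty = £64,355.28 × 20.5% = £13,192.83.
Total = £35,770.45 + £13,192.83 = £48,963.28.

£48,963.28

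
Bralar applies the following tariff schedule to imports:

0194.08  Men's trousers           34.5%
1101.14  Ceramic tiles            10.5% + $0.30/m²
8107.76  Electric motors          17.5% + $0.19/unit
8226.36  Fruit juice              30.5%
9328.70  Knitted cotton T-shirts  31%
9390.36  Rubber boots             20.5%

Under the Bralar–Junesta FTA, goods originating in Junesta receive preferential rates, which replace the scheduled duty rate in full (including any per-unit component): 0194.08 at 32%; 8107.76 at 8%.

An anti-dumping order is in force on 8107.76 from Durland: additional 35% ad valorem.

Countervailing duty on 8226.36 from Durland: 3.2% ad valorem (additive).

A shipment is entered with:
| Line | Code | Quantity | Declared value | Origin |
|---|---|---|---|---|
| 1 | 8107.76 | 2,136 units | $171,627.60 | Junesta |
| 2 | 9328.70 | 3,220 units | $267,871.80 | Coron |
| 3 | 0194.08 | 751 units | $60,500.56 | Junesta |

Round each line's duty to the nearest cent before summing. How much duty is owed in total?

Line 1 (8107.76, Junesta, 2,136 units, $171,627.60):
Base rate for 8107.76 is 17.5% + $0.19/unit.
Origin Junesta qualifies under the Bralar–Junesta agreement and 8107.76 is covered: preferential rate 8% applies instead.
The additional-duty order on 8107.76 targets Durland, not Junesta; it does not apply.
Duty = $171,627.60 × 8% = $13,730.21.
Line 2 (9328.70, Coron, 3,220 units, $267,871.80):
Base rate for 9328.70 is 31%.
Duty = $267,871.80 × 31% = $83,040.26.
Line 3 (0194.08, Junesta, 751 units, $60,500.56):
Base rate for 0194.08 is 34.5%.
Origin Junesta qualifies under the Bralar–Junesta agreement and 0194.08 is covered: preferential rate 32% applies instead.
Duty = $60,500.56 × 32% = $19,360.18.
Total = $13,730.21 + $83,040.26 + $19,360.18 = $116,130.65.

$116,130.65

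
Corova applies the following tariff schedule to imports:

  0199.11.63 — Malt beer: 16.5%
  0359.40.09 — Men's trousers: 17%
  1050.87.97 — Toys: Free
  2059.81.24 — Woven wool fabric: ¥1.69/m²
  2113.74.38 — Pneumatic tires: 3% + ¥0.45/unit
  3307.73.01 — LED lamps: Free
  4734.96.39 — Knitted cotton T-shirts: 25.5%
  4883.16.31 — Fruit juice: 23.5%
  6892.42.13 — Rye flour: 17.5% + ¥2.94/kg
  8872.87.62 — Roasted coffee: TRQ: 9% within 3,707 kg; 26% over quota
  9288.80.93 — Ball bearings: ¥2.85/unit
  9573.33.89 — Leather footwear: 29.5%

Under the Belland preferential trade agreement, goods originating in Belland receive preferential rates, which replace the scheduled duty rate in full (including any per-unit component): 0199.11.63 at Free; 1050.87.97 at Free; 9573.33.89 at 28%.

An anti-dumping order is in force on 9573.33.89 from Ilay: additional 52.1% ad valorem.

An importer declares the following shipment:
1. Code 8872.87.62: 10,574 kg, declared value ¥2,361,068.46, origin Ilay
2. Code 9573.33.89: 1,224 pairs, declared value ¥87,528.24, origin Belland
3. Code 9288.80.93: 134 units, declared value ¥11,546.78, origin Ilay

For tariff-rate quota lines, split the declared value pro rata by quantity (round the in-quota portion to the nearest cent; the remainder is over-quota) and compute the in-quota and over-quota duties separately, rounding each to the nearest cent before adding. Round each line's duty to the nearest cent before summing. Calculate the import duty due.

¥498,052.48

Line 1 (8872.87.62, Ilay, 10,574 kg, ¥2,361,068.46):
Code 8872.87.62 is under a tariff-rate quota (threshold 3,707 kg). In-quota: 3,707 kg at 9%; over-quota: 6,867 kg at 26%.
Pro-rata value split: in-quota = ¥2,361,068.46 × 3,707/10,574 = ¥827,736.03; over-quota = ¥2,361,068.46 − ¥827,736.03 = ¥1,533,332.43.
In-quota duty = ¥827,736.03 × 9% = ¥74,496.24. Over-quota duty = ¥1,533,332.43 × 26% = ¥398,666.43.
Line duty = ¥74,496.24 + ¥398,666.43 = ¥473,162.67.
Line 2 (9573.33.89, Belland, 1,224 pairs, ¥87,528.24):
Base rate for 9573.33.89 is 29.5%.
Origin Belland qualifies under the Corova–Belland agreement and 9573.33.89 is covered: preferential rate 28% applies instead.
The additional-duty order on 9573.33.89 targets Ilay, not Belland; it does not apply.
Duty = ¥87,528.24 × 28% = ¥24,507.91.
Line 3 (9288.80.93, Ilay, 134 units, ¥11,546.78):
Base rate for 9288.80.93 is ¥2.85/unit.
Duty = 134 × ¥2.85 = ¥381.90.
Total = ¥473,162.67 + ¥24,507.91 + ¥381.90 = ¥498,052.48.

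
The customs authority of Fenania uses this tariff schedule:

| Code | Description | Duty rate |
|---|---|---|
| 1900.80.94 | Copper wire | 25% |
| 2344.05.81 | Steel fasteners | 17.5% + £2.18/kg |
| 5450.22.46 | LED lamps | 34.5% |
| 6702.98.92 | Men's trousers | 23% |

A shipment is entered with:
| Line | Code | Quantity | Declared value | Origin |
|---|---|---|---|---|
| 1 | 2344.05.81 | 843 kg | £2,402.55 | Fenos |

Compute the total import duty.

£2,258.19

Line 1 (2344.05.81, Fenos, 843 kg, £2,402.55):
Base rate for 2344.05.81 is 17.5% + £2.18/kg.
Duty = £2,402.55 × 17.5% + 843 × £2.18 = £2,258.19.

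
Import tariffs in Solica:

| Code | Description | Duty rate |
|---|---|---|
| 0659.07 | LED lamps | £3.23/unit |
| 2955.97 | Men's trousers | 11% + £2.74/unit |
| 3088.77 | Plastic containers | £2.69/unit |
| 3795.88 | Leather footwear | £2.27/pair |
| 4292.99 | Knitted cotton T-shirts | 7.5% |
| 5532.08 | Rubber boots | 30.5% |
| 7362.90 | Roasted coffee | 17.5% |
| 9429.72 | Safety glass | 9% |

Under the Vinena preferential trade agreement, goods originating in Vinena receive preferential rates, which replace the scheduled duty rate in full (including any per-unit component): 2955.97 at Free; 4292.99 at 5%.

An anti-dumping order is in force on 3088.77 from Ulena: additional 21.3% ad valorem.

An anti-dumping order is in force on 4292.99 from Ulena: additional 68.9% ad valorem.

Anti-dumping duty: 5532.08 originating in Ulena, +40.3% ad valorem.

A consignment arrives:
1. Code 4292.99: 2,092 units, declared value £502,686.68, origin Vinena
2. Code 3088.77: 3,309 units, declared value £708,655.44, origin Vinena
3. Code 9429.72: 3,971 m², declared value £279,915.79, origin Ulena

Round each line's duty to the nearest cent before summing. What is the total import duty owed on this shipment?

Line 1 (4292.99, Vinena, 2,092 units, £502,686.68):
Base rate for 4292.99 is 7.5%.
Origin Vinena qualifies under the Solica–Vinena agreement and 4292.99 is covered: preferential rate 5% applies instead.
The additional-duty order on 4292.99 targets Ulena, not Vinena; it does not apply.
Duty = £502,686.68 × 5% = £25,134.33.
Line 2 (3088.77, Vinena, 3,309 units, £708,655.44):
Base rate for 3088.77 is £2.69/unit.
Origin Vinena is the FTA partner but 3088.77 is not on the preference list; base rate stands.
The additional-duty order on 3088.77 targets Ulena, not Vinena; it does not apply.
Duty = 3,309 × £2.69 = £8,901.21.
Line 3 (9429.72, Ulena, 3,971 m², £279,915.79):
Base rate for 9429.72 is 9%.
Duty = £279,915.79 × 9% = £25,192.42.
Total = £25,134.33 + £8,901.21 + £25,192.42 = £59,227.96.

£59,227.96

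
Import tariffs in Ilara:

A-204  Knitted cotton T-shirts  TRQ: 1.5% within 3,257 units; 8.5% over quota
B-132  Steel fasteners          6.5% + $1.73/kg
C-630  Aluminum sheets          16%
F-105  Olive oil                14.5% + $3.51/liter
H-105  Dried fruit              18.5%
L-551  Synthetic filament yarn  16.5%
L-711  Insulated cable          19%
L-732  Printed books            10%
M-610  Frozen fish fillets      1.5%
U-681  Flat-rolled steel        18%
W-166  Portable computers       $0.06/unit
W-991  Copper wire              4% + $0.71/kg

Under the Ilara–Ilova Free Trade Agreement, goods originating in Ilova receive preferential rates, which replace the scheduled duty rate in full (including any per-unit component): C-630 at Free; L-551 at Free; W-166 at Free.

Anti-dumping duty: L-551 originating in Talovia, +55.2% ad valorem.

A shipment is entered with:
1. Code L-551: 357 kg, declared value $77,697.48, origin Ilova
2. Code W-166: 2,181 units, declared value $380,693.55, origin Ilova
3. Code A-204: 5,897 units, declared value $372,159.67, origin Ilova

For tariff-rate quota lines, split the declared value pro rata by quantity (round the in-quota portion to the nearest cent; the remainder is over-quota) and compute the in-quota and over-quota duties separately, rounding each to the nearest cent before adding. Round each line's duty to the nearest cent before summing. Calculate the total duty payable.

Line 1 (L-551, Ilova, 357 kg, $77,697.48):
Base rate for L-551 is 16.5%.
Origin Ilova qualifies under the Ilara–Ilova agreement and L-551 is covered: preferential rate Free applies instead.
The additional-duty order on L-551 targets Talovia, not Ilova; it does not apply.
Duty = $77,697.48 × 0% = $0.00.
Line 2 (W-166, Ilova, 2,181 units, $380,693.55):
Base rate for W-166 is $0.06/unit.
Origin Ilova qualifies under the Ilara–Ilova agreement and W-166 is covered: preferential rate Free applies instead.
Duty = $380,693.55 × 0% = $0.00.
Line 3 (A-204, Ilova, 5,897 units, $372,159.67):
Code A-204 is under a tariff-rate quota (threshold 3,257 units). In-quota: 3,257 units at 1.5%; over-quota: 2,640 units at 8.5%.
Pro-rata value split: in-quota = $372,159.67 × 3,257/5,897 = $205,549.27; over-quota = $372,159.67 − $205,549.27 = $166,610.40.
In-quota duty = $205,549.27 × 1.5% = $3,083.24. Over-quota duty = $166,610.40 × 8.5% = $14,161.88.
Line duty = $3,083.24 + $14,161.88 = $17,245.12.
Total = $0.00 + $0.00 + $17,245.12 = $17,245.12.

$17,245.12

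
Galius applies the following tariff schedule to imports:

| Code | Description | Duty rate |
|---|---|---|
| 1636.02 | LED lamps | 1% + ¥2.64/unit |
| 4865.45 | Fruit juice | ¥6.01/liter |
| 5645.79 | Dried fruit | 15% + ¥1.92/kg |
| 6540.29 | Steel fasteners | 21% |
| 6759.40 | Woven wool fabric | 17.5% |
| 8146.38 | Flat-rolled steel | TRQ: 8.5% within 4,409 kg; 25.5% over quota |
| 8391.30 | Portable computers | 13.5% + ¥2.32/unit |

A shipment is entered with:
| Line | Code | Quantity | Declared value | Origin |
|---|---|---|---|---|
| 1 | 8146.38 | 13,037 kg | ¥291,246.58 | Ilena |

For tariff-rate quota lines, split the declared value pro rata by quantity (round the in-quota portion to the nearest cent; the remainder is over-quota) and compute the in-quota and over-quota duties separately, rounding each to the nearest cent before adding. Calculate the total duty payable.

Line 1 (8146.38, Ilena, 13,037 kg, ¥291,246.58):
Code 8146.38 is under a tariff-rate quota (threshold 4,409 kg). In-quota: 4,409 kg at 8.5%; over-quota: 8,628 kg at 25.5%.
Pro-rata value split: in-quota = ¥291,246.58 × 4,409/13,037 = ¥98,497.06; over-quota = ¥291,246.58 − ¥98,497.06 = ¥192,749.52.
In-quota duty = ¥98,497.06 × 8.5% = ¥8,372.25. Over-quota duty = ¥192,749.52 × 25.5% = ¥49,151.13.
Line duty = ¥8,372.25 + ¥49,151.13 = ¥57,523.38.

¥57,523.38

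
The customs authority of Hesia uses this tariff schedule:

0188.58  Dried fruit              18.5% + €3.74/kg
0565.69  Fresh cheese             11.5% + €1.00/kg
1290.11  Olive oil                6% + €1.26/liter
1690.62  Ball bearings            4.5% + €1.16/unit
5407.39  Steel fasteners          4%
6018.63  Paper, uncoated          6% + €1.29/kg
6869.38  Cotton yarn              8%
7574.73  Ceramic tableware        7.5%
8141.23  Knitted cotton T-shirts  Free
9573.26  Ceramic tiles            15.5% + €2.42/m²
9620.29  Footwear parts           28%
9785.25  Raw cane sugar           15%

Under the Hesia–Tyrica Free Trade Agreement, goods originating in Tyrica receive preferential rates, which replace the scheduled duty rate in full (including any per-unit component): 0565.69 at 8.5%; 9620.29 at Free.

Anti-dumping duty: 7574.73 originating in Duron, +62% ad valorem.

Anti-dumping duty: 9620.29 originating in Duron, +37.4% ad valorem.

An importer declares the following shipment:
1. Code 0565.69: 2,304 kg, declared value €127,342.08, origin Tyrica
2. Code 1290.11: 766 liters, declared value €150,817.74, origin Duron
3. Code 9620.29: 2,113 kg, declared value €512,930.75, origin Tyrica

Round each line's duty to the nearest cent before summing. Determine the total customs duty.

Line 1 (0565.69, Tyrica, 2,304 kg, €127,342.08):
Base rate for 0565.69 is 11.5% + €1.00/kg.
Origin Tyrica qualifies under the Hesia–Tyrica agreement and 0565.69 is covered: preferential rate 8.5% applies instead.
Duty = €127,342.08 × 8.5% = €10,824.08.
Line 2 (1290.11, Duron, 766 liters, €150,817.74):
Base rate for 1290.11 is 6% + €1.26/liter.
Duty = €150,817.74 × 6% + 766 × €1.26 = €10,014.22.
Line 3 (9620.29, Tyrica, 2,113 kg, €512,930.75):
Base rate for 9620.29 is 28%.
Origin Tyrica qualifies under the Hesia–Tyrica agreement and 9620.29 is covered: preferential rate Free applies instead.
The additional-duty order on 9620.29 targets Duron, not Tyrica; it does not apply.
Duty = €512,930.75 × 0% = €0.00.
Total = €10,824.08 + €10,014.22 + €0.00 = €20,838.30.

€20,838.30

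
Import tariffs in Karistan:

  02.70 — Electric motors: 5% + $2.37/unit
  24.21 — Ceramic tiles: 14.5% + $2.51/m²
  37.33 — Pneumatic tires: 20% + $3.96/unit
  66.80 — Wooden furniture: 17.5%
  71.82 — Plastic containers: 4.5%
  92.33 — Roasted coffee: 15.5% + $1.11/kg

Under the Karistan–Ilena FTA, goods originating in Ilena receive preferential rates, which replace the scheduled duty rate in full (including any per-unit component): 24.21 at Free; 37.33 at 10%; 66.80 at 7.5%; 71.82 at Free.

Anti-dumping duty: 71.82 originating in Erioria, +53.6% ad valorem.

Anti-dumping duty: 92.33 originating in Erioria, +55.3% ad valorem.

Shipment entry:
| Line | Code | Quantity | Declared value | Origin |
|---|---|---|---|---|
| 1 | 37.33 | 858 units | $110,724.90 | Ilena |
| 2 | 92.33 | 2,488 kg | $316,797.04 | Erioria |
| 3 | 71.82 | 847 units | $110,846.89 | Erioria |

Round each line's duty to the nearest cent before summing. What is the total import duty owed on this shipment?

Line 1 (37.33, Ilena, 858 units, $110,724.90):
Base rate for 37.33 is 20% + $3.96/unit.
Origin Ilena qualifies under the Karistan–Ilena agreement and 37.33 is covered: preferential rate 10% applies instead.
Duty = $110,724.90 × 10% = $11,072.49.
Line 2 (92.33, Erioria, 2,488 kg, $316,797.04):
Base rate for 92.33 is 15.5% + $1.11/kg.
Additional duty on 92.33 from Erioria: +55.3%. Applied ad valorem rate: 15.5% + 55.3% = 70.8%.
Duty = $316,797.04 × 70.8% + 2,488 × $1.11 = $227,053.98.
Line 3 (71.82, Erioria, 847 units, $110,846.89):
Base rate for 71.82 is 4.5%.
71.82 has an FTA preferential rate, but origin Erioria is not Ilena; base rate stands.
Additional duty on 71.82 from Erioria: +53.6%. Applied ad valorem rate: 4.5% + 53.6% = 58.1%.
Duty = $110,846.89 × 58.1% = $64,402.04.
Total = $11,072.49 + $227,053.98 + $64,402.04 = $302,528.51.

$302,528.51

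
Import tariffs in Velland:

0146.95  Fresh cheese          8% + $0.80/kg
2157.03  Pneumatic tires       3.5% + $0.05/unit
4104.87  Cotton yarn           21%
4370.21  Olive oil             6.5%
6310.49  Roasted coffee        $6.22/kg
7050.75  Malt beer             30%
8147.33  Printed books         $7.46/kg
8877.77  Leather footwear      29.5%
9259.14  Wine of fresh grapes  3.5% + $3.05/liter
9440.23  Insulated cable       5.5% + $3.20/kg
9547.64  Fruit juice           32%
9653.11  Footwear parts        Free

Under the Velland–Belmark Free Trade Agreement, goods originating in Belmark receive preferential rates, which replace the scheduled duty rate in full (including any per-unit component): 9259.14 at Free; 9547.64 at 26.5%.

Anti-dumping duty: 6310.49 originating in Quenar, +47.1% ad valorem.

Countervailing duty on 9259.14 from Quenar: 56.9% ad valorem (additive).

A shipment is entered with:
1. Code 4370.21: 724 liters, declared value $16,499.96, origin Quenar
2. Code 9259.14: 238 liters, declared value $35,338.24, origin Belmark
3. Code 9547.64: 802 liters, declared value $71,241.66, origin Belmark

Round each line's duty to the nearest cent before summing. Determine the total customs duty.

$19,951.54

Line 1 (4370.21, Quenar, 724 liters, $16,499.96):
Base rate for 4370.21 is 6.5%.
Duty = $16,499.96 × 6.5% = $1,072.50.
Line 2 (9259.14, Belmark, 238 liters, $35,338.24):
Base rate for 9259.14 is 3.5% + $3.05/liter.
Origin Belmark qualifies under the Velland–Belmark agreement and 9259.14 is covered: preferential rate Free applies instead.
The additional-duty order on 9259.14 targets Quenar, not Belmark; it does not apply.
Duty = $35,338.24 × 0% = $0.00.
Line 3 (9547.64, Belmark, 802 liters, $71,241.66):
Base rate for 9547.64 is 32%.
Origin Belmark qualifies under the Velland–Belmark agreement and 9547.64 is covered: preferential rate 26.5% applies instead.
Duty = $71,241.66 × 26.5% = $18,879.04.
Total = $1,072.50 + $0.00 + $18,879.04 = $19,951.54.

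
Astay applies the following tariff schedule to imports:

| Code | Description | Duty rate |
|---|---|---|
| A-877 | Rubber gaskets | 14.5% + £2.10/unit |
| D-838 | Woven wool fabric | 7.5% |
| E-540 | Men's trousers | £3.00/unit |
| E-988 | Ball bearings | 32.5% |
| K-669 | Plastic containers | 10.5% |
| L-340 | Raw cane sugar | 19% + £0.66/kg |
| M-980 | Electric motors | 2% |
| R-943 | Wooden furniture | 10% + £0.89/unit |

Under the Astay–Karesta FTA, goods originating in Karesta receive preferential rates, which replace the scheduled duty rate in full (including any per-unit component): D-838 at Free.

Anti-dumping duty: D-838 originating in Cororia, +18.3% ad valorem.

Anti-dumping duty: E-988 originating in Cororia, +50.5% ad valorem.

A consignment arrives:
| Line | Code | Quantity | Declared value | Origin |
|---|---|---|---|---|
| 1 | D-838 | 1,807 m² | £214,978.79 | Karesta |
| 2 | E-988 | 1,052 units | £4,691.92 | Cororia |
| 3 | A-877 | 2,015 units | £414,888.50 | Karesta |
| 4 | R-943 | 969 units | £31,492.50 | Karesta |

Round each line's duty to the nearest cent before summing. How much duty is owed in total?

Line 1 (D-838, Karesta, 1,807 m², £214,978.79):
Base rate for D-838 is 7.5%.
Origin Karesta qualifies under the Astay–Karesta agreement and D-838 is covered: preferential rate Free applies instead.
The additional-duty order on D-838 targets Cororia, not Karesta; it does not apply.
Duty = £214,978.79 × 0% = £0.00.
Line 2 (E-988, Cororia, 1,052 units, £4,691.92):
Base rate for E-988 is 32.5%.
Additional duty on E-988 from Cororia: +50.5%. Applied ad valorem rate: 32.5% + 50.5% = 83%.
Duty = £4,691.92 × 83% = £3,894.29.
Line 3 (A-877, Karesta, 2,015 units, £414,888.50):
Base rate for A-877 is 14.5% + £2.10/unit.
Origin Karesta is the FTA partner but A-877 is not on the preference list; base rate stands.
Duty = £414,888.50 × 14.5% + 2,015 × £2.10 = £64,390.33.
Line 4 (R-943, Karesta, 969 units, £31,492.50):
Base rate for R-943 is 10% + £0.89/unit.
Origin Karesta is the FTA partner but R-943 is not on the preference list; base rate stands.
Duty = £31,492.50 × 10% + 969 × £0.89 = £4,011.66.
Total = £0.00 + £3,894.29 + £64,390.33 + £4,011.66 = £72,296.28.

£72,296.28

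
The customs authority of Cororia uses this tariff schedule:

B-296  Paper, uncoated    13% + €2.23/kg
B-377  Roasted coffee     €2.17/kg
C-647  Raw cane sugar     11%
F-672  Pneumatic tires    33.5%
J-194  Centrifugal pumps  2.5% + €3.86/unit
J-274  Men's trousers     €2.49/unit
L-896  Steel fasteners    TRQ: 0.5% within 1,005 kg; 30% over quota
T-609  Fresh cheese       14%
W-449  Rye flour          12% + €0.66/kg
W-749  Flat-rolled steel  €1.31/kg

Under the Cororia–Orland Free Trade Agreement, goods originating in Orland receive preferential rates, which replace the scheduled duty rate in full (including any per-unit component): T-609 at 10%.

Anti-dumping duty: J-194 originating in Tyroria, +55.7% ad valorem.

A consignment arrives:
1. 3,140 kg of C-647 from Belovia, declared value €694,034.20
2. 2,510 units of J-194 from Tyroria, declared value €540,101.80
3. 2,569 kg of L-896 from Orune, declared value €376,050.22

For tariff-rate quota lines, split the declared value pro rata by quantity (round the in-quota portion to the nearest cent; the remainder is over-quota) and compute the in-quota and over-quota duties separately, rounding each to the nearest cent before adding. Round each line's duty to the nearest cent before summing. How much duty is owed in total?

€469,788.67

Line 1 (C-647, Belovia, 3,140 kg, €694,034.20):
Base rate for C-647 is 11%.
Duty = €694,034.20 × 11% = €76,343.76.
Line 2 (J-194, Tyroria, 2,510 units, €540,101.80):
Base rate for J-194 is 2.5% + €3.86/unit.
Additional duty on J-194 from Tyroria: +55.7%. Applied ad valorem rate: 2.5% + 55.7% = 58.2%.
Duty = €540,101.80 × 58.2% + 2,510 × €3.86 = €324,027.85.
Line 3 (L-896, Orune, 2,569 kg, €376,050.22):
Code L-896 is under a tariff-rate quota (threshold 1,005 kg). In-quota: 1,005 kg at 0.5%; over-quota: 1,564 kg at 30%.
Pro-rata value split: in-quota = €376,050.22 × 1,005/2,569 = €147,111.90; over-quota = €376,050.22 − €147,111.90 = €228,938.32.
In-quota duty = €147,111.90 × 0.5% = €735.56. Over-quota duty = €228,938.32 × 30% = €68,681.50.
Line duty = €735.56 + €68,681.50 = €69,417.06.
Total = €76,343.76 + €324,027.85 + €69,417.06 = €469,788.67.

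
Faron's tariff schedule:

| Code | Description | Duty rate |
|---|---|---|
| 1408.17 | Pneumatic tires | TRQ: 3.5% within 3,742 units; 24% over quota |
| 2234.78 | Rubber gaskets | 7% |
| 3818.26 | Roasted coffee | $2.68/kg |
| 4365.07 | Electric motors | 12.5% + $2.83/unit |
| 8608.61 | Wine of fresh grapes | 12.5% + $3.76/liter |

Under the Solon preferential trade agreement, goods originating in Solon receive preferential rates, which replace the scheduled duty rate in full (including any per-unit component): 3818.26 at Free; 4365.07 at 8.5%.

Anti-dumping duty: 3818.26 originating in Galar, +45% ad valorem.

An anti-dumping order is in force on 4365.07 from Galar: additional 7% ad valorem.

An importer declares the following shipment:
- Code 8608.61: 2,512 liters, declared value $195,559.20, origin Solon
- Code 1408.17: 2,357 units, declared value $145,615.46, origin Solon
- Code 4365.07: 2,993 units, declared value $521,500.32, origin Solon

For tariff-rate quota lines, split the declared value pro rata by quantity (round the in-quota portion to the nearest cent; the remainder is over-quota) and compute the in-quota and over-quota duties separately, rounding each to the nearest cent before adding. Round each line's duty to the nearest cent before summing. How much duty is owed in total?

Line 1 (8608.61, Solon, 2,512 liters, $195,559.20):
Base rate for 8608.61 is 12.5% + $3.76/liter.
Origin Solon is the FTA partner but 8608.61 is not on the preference list; base rate stands.
Duty = $195,559.20 × 12.5% + 2,512 × $3.76 = $33,890.02.
Line 2 (1408.17, Solon, 2,357 units, $145,615.46):
Code 1408.17 is under a tariff-rate quota (threshold 3,742 units). Quantity 2,357 units is within the quota, so the in-quota rate 3.5% applies to the full value.
Duty = $145,615.46 × 3.5% = $5,096.54.
Line 3 (4365.07, Solon, 2,993 units, $521,500.32):
Base rate for 4365.07 is 12.5% + $2.83/unit.
Origin Solon qualifies under the Faron–Solon agreement and 4365.07 is covered: preferential rate 8.5% applies instead.
The additional-duty order on 4365.07 targets Galar, not Solon; it does not apply.
Duty = $521,500.32 × 8.5% = $44,327.53.
Total = $33,890.02 + $5,096.54 + $44,327.53 = $83,314.09.

$83,314.09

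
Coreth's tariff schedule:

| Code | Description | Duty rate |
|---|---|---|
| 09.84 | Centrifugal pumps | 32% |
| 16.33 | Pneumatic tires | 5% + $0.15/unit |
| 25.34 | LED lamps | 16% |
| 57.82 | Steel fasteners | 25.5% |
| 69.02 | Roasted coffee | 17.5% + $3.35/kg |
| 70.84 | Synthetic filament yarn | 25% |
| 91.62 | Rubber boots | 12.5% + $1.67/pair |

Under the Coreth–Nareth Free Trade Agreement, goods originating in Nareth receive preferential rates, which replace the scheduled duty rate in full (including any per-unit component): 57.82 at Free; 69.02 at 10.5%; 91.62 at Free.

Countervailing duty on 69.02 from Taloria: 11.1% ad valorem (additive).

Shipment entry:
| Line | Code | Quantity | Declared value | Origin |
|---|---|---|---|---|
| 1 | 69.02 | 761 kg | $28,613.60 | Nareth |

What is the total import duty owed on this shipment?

$3,004.43

Line 1 (69.02, Nareth, 761 kg, $28,613.60):
Base rate for 69.02 is 17.5% + $3.35/kg.
Origin Nareth qualifies under the Coreth–Nareth agreement and 69.02 is covered: preferential rate 10.5% applies instead.
The additional-duty order on 69.02 targets Taloria, not Nareth; it does not apply.
Duty = $28,613.60 × 10.5% = $3,004.43.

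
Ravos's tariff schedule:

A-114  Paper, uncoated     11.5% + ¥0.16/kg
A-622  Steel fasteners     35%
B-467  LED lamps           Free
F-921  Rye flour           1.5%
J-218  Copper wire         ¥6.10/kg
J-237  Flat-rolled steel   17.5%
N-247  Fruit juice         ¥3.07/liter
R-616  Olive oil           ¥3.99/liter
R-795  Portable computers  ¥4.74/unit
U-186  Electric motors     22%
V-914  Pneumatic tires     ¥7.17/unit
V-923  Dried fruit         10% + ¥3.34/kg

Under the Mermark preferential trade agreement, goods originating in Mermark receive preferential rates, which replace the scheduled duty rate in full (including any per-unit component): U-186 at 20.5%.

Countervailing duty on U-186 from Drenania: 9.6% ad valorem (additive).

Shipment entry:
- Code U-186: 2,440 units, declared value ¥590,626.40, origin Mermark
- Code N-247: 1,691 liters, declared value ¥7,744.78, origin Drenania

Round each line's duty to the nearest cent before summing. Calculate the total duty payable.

Line 1 (U-186, Mermark, 2,440 units, ¥590,626.40):
Base rate for U-186 is 22%.
Origin Mermark qualifies under the Ravos–Mermark agreement and U-186 is covered: preferential rate 20.5% applies instead.
The additional-duty order on U-186 targets Drenania, not Mermark; it does not apply.
Duty = ¥590,626.40 × 20.5% = ¥121,078.41.
Line 2 (N-247, Drenania, 1,691 liters, ¥7,744.78):
Base rate for N-247 is ¥3.07/liter.
Duty = 1,691 × ¥3.07 = ¥5,191.37.
Total = ¥121,078.41 + ¥5,191.37 = ¥126,269.78.

¥126,269.78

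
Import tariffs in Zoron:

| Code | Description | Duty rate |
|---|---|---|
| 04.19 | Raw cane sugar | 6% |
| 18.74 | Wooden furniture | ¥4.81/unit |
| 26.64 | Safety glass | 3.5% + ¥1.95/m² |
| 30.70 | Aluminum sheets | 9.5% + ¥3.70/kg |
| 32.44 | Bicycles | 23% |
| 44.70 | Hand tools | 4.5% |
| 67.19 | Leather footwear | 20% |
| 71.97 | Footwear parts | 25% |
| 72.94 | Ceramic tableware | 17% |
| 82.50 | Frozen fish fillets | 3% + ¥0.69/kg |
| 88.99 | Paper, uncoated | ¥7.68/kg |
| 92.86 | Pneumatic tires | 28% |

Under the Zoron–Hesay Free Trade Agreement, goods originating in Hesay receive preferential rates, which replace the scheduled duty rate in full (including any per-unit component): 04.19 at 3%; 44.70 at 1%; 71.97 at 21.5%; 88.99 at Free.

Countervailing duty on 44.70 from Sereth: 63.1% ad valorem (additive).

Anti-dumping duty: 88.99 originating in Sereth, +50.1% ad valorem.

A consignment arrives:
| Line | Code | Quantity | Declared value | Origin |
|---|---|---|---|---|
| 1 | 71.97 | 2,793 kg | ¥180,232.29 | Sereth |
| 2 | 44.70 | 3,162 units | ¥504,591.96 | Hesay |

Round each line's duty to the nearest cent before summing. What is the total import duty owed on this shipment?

Line 1 (71.97, Sereth, 2,793 kg, ¥180,232.29):
Base rate for 71.97 is 25%.
71.97 has an FTA preferential rate, but origin Sereth is not Hesay; base rate stands.
Duty = ¥180,232.29 × 25% = ¥45,058.07.
Line 2 (44.70, Hesay, 3,162 units, ¥504,591.96):
Base rate for 44.70 is 4.5%.
Origin Hesay qualifies under the Zoron–Hesay agreement and 44.70 is covered: preferential rate 1% applies instead.
The additional-duty order on 44.70 targets Sereth, not Hesay; it does not apply.
Duty = ¥504,591.96 × 1% = ¥5,045.92.
Total = ¥45,058.07 + ¥5,045.92 = ¥50,103.99.

¥50,103.99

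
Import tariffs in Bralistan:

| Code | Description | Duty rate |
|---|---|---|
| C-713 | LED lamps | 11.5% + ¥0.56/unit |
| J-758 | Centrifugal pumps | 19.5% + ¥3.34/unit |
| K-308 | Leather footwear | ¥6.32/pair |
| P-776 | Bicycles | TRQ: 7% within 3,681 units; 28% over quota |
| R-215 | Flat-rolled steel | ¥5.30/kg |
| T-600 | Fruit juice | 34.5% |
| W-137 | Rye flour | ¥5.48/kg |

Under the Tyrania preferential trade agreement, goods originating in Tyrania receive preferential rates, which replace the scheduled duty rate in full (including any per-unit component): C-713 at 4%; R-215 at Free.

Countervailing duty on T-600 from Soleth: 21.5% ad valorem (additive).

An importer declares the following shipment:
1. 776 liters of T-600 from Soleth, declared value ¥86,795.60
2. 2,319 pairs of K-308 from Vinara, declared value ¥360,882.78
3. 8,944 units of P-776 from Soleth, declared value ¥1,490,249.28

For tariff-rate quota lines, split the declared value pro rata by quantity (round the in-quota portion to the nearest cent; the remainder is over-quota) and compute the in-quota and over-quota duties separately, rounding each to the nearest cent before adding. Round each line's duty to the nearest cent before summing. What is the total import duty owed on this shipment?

¥351,732.50

Line 1 (T-600, Soleth, 776 liters, ¥86,795.60):
Base rate for T-600 is 34.5%.
Additional duty on T-600 from Soleth: +21.5%. Applied ad valorem rate: 34.5% + 21.5% = 56%.
Duty = ¥86,795.60 × 56% = ¥48,605.54.
Line 2 (K-308, Vinara, 2,319 pairs, ¥360,882.78):
Base rate for K-308 is ¥6.32/pair.
Duty = 2,319 × ¥6.32 = ¥14,656.08.
Line 3 (P-776, Soleth, 8,944 units, ¥1,490,249.28):
Code P-776 is under a tariff-rate quota (threshold 3,681 units). In-quota: 3,681 units at 7%; over-quota: 5,263 units at 28%.
Pro-rata value split: in-quota = ¥1,490,249.28 × 3,681/8,944 = ¥613,328.22; over-quota = ¥1,490,249.28 − ¥613,328.22 = ¥876,921.06.
In-quota duty = ¥613,328.22 × 7% = ¥42,932.98. Over-quota duty = ¥876,921.06 × 28% = ¥245,537.90.
Line duty = ¥42,932.98 + ¥245,537.90 = ¥288,470.88.
Total = ¥48,605.54 + ¥14,656.08 + ¥288,470.88 = ¥351,732.50.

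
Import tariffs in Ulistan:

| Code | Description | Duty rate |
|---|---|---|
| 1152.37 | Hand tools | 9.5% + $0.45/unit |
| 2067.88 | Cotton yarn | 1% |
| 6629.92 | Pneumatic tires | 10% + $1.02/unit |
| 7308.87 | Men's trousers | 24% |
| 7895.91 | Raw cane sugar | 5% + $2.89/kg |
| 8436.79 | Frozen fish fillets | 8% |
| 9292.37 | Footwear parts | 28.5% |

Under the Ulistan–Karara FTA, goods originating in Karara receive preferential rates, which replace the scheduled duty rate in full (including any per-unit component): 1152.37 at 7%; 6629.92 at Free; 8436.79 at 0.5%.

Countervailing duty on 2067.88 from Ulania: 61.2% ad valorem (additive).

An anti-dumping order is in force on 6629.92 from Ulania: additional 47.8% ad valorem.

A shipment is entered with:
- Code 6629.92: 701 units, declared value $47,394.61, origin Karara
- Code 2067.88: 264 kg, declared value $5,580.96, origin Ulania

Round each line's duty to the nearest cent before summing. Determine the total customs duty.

$3,471.36

Line 1 (6629.92, Karara, 701 units, $47,394.61):
Base rate for 6629.92 is 10% + $1.02/unit.
Origin Karara qualifies under the Ulistan–Karara agreement and 6629.92 is covered: preferential rate Free applies instead.
The additional-duty order on 6629.92 targets Ulania, not Karara; it does not apply.
Duty = $47,394.61 × 0% = $0.00.
Line 2 (2067.88, Ulania, 264 kg, $5,580.96):
Base rate for 2067.88 is 1%.
Additional duty on 2067.88 from Ulania: +61.2%. Applied ad valorem rate: 1% + 61.2% = 62.2%.
Duty = $5,580.96 × 62.2% = $3,471.36.
Total = $0.00 + $3,471.36 = $3,471.36.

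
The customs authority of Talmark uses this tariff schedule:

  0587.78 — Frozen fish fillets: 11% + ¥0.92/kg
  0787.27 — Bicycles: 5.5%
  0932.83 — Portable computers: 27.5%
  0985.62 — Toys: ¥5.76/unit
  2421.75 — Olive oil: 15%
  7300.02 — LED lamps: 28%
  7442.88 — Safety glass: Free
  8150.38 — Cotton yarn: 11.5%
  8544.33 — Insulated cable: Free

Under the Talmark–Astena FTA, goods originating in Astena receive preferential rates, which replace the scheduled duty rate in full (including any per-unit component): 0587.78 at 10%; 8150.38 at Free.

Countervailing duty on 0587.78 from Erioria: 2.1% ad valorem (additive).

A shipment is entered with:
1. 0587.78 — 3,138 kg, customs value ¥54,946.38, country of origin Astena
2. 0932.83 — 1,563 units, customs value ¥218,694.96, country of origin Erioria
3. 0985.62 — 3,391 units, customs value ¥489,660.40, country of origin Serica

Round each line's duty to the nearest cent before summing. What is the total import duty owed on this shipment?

Line 1 (0587.78, Astena, 3,138 kg, ¥54,946.38):
Base rate for 0587.78 is 11% + ¥0.92/kg.
Origin Astena qualifies under the Talmark–Astena agreement and 0587.78 is covered: preferential rate 10% applies instead.
The additional-duty order on 0587.78 targets Erioria, not Astena; it does not apply.
Duty = ¥54,946.38 × 10% = ¥5,494.64.
Line 2 (0932.83, Erioria, 1,563 units, ¥218,694.96):
Base rate for 0932.83 is 27.5%.
Duty = ¥218,694.96 × 27.5% = ¥60,141.11.
Line 3 (0985.62, Serica, 3,391 units, ¥489,660.40):
Base rate for 0985.62 is ¥5.76/unit.
Duty = 3,391 × ¥5.76 = ¥19,532.16.
Total = ¥5,494.64 + ¥60,141.11 + ¥19,532.16 = ¥85,167.91.

¥85,167.91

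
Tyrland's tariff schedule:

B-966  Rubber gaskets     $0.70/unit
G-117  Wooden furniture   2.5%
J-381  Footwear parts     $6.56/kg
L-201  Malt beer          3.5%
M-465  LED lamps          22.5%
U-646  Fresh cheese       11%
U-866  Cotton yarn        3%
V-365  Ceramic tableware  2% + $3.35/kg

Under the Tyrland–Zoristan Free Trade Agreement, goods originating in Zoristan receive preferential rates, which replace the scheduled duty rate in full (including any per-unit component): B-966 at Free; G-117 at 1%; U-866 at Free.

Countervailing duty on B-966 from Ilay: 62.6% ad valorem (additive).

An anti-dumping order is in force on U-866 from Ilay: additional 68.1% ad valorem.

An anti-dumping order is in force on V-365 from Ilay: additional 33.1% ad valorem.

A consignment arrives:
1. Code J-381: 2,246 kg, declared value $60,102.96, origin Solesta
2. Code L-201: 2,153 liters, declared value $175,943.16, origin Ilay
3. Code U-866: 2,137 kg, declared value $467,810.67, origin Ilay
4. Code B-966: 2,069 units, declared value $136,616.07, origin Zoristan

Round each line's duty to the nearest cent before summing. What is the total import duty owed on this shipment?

$353,505.16

Line 1 (J-381, Solesta, 2,246 kg, $60,102.96):
Base rate for J-381 is $6.56/kg.
Duty = 2,246 × $6.56 = $14,733.76.
Line 2 (L-201, Ilay, 2,153 liters, $175,943.16):
Base rate for L-201 is 3.5%.
Duty = $175,943.16 × 3.5% = $6,158.01.
Line 3 (U-866, Ilay, 2,137 kg, $467,810.67):
Base rate for U-866 is 3%.
U-866 has an FTA preferential rate, but origin Ilay is not Zoristan; base rate stands.
Additional duty on U-866 from Ilay: +68.1%. Applied ad valorem rate: 3% + 68.1% = 71.1%.
Duty = $467,810.67 × 71.1% = $332,613.39.
Line 4 (B-966, Zoristan, 2,069 units, $136,616.07):
Base rate for B-966 is $0.70/unit.
Origin Zoristan qualifies under the Tyrland–Zoristan agreement and B-966 is covered: preferential rate Free applies instead.
The additional-duty order on B-966 targets Ilay, not Zoristan; it does not apply.
Duty = $136,616.07 × 0% = $0.00.
Total = $14,733.76 + $6,158.01 + $332,613.39 + $0.00 = $353,505.16.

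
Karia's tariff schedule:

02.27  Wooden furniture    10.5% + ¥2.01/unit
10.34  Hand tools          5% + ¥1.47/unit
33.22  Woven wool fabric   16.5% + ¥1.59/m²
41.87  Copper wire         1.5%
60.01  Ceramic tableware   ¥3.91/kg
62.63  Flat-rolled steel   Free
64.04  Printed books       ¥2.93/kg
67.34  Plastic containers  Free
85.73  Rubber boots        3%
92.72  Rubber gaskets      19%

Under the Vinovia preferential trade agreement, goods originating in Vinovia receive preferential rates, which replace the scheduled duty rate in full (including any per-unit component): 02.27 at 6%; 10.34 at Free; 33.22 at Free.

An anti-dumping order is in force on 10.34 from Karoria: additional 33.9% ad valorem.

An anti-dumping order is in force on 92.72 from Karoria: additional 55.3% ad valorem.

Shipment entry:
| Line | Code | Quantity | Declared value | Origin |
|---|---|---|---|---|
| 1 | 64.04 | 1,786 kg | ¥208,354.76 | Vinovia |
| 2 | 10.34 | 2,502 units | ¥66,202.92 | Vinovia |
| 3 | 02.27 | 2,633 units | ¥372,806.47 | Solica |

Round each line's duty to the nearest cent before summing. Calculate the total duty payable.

Line 1 (64.04, Vinovia, 1,786 kg, ¥208,354.76):
Base rate for 64.04 is ¥2.93/kg.
Origin Vinovia is the FTA partner but 64.04 is not on the preference list; base rate stands.
Duty = 1,786 × ¥2.93 = ¥5,232.98.
Line 2 (10.34, Vinovia, 2,502 units, ¥66,202.92):
Base rate for 10.34 is 5% + ¥1.47/unit.
Origin Vinovia qualifies under the Karia–Vinovia agreement and 10.34 is covered: preferential rate Free applies instead.
The additional-duty order on 10.34 targets Karoria, not Vinovia; it does not apply.
Duty = ¥66,202.92 × 0% = ¥0.00.
Line 3 (02.27, Solica, 2,633 units, ¥372,806.47):
Base rate for 02.27 is 10.5% + ¥2.01/unit.
02.27 has an FTA preferential rate, but origin Solica is not Vinovia; base rate stands.
Duty = ¥372,806.47 × 10.5% + 2,633 × ¥2.01 = ¥44,437.01.
Total = ¥5,232.98 + ¥0.00 + ¥44,437.01 = ¥49,669.99.

¥49,669.99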